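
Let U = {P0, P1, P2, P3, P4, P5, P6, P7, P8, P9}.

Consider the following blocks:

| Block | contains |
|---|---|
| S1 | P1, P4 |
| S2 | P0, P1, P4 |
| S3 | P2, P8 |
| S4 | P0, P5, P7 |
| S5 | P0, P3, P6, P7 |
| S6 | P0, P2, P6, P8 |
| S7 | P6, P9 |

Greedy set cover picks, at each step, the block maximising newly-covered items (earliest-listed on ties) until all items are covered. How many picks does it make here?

5

Greedy: pick S5 (covers 4 new) → pick S1 (covers 2 new) → pick S3 (covers 2 new) → pick S4 (covers 1 new) → pick S7 (covers 1 new). Total picks: 5.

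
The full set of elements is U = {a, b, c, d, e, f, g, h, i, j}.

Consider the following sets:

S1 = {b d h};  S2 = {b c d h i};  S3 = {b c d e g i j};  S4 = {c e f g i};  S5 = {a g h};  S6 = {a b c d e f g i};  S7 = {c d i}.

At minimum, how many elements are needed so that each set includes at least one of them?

2

T = {d, g} meets every set (each contains at least one member of T), and |T| = 2.
The sets S1, S4 are pairwise disjoint, so any hitting set needs a separate element for each — at least 2. Hence 2 is optimal.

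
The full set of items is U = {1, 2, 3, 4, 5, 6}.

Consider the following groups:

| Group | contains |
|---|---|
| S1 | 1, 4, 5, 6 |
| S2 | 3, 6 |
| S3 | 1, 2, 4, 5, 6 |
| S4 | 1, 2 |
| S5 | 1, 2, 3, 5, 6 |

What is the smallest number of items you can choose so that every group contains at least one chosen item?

2

Take H = {1, 3}. Each listed group contains at least one of these, so H is a hitting set of size 2.
The groups S2, S4 are pairwise disjoint, so any hitting set needs a separate item for each — at least 2. Hence 2 is optimal.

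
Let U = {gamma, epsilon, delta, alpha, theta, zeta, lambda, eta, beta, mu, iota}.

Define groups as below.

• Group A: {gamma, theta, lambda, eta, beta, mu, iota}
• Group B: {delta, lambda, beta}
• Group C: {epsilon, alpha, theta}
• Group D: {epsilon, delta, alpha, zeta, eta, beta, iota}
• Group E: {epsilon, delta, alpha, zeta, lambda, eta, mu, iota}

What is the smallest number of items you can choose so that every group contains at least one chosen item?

Take H = {alpha, beta}. Each listed group contains at least one of these, so H is a hitting set of size 2.
The groups B, C are pairwise disjoint, so any hitting set needs a separate item for each — at least 2. Hence 2 is optimal.

2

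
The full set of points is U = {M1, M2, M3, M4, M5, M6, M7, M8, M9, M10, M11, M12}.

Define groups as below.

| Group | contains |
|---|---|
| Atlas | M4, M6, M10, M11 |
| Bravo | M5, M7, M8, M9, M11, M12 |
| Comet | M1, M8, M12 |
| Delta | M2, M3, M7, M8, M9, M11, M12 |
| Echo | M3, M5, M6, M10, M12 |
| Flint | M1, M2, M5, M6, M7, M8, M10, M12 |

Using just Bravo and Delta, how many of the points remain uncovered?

4

Union of Bravo, Delta = {M2, M3, M5, M7, M8, M9, M11, M12}.
Not covered: M1, M4, M6, M10 — 4 points.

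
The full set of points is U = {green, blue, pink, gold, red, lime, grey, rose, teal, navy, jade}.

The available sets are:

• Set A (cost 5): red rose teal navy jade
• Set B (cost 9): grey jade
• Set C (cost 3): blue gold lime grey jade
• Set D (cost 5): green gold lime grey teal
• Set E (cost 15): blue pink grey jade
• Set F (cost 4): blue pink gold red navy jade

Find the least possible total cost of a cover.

14

A, D, F together cover every point (A ∪ D ∪ F = {green, blue, pink, gold, red, lime, grey, rose, teal, navy, jade}); total cost 5 + 5 + 4 = 14.
The greedy pick C, A, F, D costs 17; no covering selection beats 14.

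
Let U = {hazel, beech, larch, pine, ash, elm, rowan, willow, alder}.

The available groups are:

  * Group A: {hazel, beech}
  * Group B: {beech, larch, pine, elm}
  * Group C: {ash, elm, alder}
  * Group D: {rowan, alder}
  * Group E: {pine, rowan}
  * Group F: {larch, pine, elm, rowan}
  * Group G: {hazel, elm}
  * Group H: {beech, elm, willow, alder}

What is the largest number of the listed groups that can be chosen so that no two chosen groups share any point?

3

A, C, E are pairwise disjoint (A={hazel,beech}; C={ash,elm,alder}; E={pine,rowan}).
Every remaining group overlaps one of these, and no 4 of the listed groups are pairwise disjoint, so 3 is the maximum.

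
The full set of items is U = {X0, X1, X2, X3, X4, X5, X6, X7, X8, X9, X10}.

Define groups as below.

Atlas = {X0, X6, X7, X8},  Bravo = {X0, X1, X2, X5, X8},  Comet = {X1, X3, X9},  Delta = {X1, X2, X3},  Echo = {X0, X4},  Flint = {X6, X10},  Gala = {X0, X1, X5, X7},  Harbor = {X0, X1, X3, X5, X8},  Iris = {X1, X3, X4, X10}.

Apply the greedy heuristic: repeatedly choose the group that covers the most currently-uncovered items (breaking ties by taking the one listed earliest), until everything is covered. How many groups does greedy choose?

4

Greedy: pick Bravo (covers 5 new) → pick Iris (covers 3 new) → pick Atlas (covers 2 new) → pick Comet (covers 1 new). Total picks: 4.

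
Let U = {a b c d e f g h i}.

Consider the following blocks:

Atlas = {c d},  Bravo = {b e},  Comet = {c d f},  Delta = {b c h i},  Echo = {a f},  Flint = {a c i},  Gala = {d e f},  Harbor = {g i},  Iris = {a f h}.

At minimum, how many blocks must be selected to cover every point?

Atlas, Bravo, Harbor, and Iris cover everything between them: the union {a, b, c, d, e, f, g, h, i} is all of U.
Only Harbor contains g, so Harbor is forced; the remaining 7 points need at least 3 more blocks (each remaining block adds at most 3) — so at least 4 blocks are needed, and 4 is optimal.

4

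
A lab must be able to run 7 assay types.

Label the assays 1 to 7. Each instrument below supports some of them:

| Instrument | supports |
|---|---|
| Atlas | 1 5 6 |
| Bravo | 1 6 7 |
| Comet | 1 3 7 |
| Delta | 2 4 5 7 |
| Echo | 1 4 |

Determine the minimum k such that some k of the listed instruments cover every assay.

Atlas and Comet and Delta together: Atlas ∪ Comet ∪ Delta = {1, 2, 3, 4, 5, 6, 7} — every assay is covered.
Only Delta contains 2, so Delta is forced; the remaining 3 assays need at least 2 more instruments (each remaining instrument adds at most 2) — so at least 3 instruments are needed, and 3 is optimal.

3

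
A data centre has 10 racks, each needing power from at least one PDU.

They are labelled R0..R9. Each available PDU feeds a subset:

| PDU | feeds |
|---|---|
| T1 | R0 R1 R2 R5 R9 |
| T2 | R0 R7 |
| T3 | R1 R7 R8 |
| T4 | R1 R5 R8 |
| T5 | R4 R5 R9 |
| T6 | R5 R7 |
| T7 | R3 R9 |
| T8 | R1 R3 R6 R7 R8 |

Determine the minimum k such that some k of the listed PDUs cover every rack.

3

Take {T1, T5, T8}. Their union is {R0, R1, R2, R3, R4, R5, R6, R7, R8, R9}, which is all 10 racks.
Only T1 contains R2, so T1 is forced; the remaining 5 racks need at least 2 more PDUs (each remaining PDU adds at most 4) — so at least 3 PDUs are needed, and 3 is optimal.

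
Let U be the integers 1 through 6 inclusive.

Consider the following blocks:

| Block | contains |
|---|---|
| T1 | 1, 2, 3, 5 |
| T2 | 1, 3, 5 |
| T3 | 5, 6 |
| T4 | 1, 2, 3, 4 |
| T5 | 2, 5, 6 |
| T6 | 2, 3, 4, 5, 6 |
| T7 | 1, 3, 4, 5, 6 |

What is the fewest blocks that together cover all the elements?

Take {T4, T6}. Their union is {1, 2, 3, 4, 5, 6}, which is all 6 elements.
No single block has all 6 elements (the largest, T6, has 5), so 2 is optimal.

2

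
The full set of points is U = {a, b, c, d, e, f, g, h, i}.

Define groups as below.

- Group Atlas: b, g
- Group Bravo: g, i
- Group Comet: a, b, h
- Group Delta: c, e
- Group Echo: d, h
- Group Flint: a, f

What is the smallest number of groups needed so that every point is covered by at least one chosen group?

5

Take {Bravo, Comet, Delta, Echo, Flint}. Their union is {a, b, c, d, e, f, g, h, i}, which is all 9 points.
Only Echo contains d, so Echo is forced; the remaining 7 points need at least 4 more groups (each remaining group adds at most 2) — so at least 5 groups are needed, and 5 is optimal.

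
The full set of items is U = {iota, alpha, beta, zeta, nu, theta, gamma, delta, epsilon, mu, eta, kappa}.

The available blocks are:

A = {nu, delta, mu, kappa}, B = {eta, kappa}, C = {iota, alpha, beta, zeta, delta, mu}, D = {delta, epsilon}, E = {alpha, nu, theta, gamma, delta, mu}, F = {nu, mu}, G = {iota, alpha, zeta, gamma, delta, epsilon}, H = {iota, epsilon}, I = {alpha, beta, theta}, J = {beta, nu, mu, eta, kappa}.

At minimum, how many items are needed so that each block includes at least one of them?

4

T = {beta, nu, epsilon, eta} meets every block (each contains at least one member of T), and |T| = 4.
The blocks B, D, F, I are pairwise disjoint, so any hitting set needs a separate item for each — at least 4. Hence 4 is optimal.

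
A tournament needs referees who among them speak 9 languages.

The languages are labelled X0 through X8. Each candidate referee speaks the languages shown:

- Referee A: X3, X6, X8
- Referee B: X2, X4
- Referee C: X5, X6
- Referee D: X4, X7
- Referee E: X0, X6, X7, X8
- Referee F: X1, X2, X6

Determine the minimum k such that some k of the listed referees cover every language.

5

Take {A, B, C, E, F}. Their union is {X0, X1, X2, X3, X4, X5, X6, X7, X8}, which is all 9 languages.
No 4 of the 6 referees cover everything (all 15 combinations miss at least one language), so 5 is optimal.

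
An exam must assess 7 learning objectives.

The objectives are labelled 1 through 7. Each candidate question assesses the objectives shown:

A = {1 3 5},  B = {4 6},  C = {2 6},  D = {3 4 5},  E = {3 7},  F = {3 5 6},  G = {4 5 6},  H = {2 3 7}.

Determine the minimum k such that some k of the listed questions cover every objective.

3

Take {A, G, H}. Their union is {1, 2, 3, 4, 5, 6, 7}, which is all 7 objectives.
Each question has at most 3 objectives, and 2·3 = 6 < 7 — so at least 3 questions are needed, and 3 is optimal.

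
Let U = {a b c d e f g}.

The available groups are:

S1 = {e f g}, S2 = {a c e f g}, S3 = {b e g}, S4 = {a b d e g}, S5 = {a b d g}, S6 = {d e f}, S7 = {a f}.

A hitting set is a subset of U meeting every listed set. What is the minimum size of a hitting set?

2

Take H = {b, f}. Each listed group contains at least one of these, so H is a hitting set of size 2.
The groups S3, S7 are pairwise disjoint, so any hitting set needs a separate point for each — at least 2. Hence 2 is optimal.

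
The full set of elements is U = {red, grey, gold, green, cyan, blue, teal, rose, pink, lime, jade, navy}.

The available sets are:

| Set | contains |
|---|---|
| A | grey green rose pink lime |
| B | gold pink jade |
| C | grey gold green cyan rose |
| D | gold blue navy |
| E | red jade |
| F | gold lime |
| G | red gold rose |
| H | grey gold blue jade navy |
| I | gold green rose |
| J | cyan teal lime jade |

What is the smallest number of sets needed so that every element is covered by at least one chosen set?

Take {A, G, H, J}. Their union is {red, grey, gold, green, cyan, blue, teal, rose, pink, lime, jade, navy}, which is all 12 elements.
No 3 of the 10 sets cover everything (all 120 combinations miss at least one element), so 4 is optimal.

4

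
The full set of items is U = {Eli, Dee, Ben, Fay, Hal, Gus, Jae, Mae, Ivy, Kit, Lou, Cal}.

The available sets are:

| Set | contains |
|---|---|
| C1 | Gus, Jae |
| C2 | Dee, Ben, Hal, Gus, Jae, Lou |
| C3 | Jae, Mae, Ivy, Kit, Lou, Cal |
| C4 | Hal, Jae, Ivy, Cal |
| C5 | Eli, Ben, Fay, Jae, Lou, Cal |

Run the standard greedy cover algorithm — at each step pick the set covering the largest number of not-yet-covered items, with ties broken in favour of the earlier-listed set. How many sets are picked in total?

3

Greedy: pick C2 (covers 6 new) → pick C3 (covers 4 new) → pick C5 (covers 2 new). Total picks: 3.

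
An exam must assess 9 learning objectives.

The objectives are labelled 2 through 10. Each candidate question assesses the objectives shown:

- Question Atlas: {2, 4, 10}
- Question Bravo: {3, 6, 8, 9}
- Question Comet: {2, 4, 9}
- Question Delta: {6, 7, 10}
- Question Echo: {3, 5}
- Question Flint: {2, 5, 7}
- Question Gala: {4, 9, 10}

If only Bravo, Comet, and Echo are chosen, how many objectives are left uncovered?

Union of Bravo, Comet, Echo = {2, 3, 4, 5, 6, 8, 9}.
Not covered: 7, 10 — 2 objectives.

2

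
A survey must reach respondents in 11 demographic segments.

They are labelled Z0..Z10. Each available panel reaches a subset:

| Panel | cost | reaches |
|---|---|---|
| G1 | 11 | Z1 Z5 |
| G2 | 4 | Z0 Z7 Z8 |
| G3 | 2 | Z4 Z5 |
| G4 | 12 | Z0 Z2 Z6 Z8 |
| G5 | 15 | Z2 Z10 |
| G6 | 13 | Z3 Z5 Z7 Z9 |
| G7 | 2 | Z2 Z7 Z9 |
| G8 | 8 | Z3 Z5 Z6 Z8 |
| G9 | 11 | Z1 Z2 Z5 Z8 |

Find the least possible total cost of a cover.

G1, G2, G3, G5, G7, G8 together cover every segment (G1 ∪ G2 ∪ G3 ∪ G5 ∪ G7 ∪ G8 = {Z0, Z1, Z2, Z3, Z4, Z5, Z6, Z7, Z8, Z9, Z10}); total cost 11 + 4 + 2 + 15 + 2 + 8 = 42.
No covering selection has total cost below 42.

42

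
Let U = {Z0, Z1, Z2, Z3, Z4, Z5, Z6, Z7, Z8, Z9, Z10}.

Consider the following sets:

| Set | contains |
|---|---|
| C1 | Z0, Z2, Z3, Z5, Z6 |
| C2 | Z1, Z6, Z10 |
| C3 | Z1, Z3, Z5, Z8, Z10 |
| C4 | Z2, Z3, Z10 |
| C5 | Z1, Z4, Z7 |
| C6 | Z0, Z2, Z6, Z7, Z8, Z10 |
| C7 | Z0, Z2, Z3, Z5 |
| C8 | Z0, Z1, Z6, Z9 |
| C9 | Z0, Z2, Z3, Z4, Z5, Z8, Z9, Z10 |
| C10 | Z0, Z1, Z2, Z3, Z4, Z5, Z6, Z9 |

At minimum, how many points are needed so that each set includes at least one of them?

H = {Z1, Z2} meets every set (each contains at least one member of H), and |H| = 2.
The sets C1, C5 are pairwise disjoint, so any hitting set needs a separate point for each — at least 2. Hence 2 is optimal.

2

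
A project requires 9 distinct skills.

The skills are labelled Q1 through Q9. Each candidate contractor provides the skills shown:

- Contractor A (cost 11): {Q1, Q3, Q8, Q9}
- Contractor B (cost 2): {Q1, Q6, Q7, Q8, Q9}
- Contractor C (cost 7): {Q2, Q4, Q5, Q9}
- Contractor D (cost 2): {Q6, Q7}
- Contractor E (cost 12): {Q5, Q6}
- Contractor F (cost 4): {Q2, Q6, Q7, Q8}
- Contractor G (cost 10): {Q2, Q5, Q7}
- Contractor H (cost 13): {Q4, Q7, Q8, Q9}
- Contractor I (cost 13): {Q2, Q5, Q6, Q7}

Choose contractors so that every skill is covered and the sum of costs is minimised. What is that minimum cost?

A, C, D together cover every skill (A ∪ C ∪ D = {Q1, Q2, Q3, Q4, Q5, Q6, Q7, Q8, Q9}); total cost 11 + 7 + 2 = 20.
No covering selection has total cost below 20.

20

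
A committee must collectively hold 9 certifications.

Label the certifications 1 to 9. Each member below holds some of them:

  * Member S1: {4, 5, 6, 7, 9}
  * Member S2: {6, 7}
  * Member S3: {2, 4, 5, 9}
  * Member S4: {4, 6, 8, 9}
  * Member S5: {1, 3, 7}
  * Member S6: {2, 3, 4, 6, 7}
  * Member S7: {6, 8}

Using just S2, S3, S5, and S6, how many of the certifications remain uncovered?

1

Union of S2, S3, S5, S6 = {1, 2, 3, 4, 5, 6, 7, 9}.
Not covered: 8 — 1 certification.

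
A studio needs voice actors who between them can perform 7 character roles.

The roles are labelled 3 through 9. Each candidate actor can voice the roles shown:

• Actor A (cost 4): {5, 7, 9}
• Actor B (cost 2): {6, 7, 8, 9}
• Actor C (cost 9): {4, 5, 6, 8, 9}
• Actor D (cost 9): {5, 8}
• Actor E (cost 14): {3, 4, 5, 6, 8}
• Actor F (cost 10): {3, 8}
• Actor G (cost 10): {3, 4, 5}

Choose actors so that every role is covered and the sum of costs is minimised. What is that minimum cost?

12

B, G together cover every role (B ∪ G = {3, 4, 5, 6, 7, 8, 9}); total cost 2 + 10 = 12.
No covering selection has total cost below 12.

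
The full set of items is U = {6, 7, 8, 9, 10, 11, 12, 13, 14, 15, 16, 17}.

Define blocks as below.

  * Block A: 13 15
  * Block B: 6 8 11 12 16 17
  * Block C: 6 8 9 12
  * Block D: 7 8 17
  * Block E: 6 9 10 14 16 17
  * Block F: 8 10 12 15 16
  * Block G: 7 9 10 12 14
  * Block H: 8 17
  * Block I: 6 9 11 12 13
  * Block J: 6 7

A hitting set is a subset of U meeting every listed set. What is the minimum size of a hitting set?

T = {6, 12, 15, 17} meets every block (each contains at least one member of T), and |T| = 4.
No choice of 3 items meets every block, so 4 is the minimum.

4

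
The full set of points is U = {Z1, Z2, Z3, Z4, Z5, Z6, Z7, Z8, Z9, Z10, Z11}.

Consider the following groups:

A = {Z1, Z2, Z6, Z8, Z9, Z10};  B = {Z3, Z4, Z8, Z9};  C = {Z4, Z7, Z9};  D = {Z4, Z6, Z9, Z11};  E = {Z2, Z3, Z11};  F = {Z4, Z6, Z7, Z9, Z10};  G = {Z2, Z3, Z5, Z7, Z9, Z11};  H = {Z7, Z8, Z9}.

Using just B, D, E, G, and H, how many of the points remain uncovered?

2

Union of B, D, E, G, H = {Z2, Z3, Z4, Z5, Z6, Z7, Z8, Z9, Z11}.
Not covered: Z1, Z10 — 2 points.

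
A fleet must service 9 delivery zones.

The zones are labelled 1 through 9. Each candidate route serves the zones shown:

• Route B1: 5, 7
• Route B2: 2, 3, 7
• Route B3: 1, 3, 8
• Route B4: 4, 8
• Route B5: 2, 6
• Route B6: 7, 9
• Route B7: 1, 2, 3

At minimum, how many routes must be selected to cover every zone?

B1 and B3 and B4 and B5 and B6 together: B1 ∪ B3 ∪ B4 ∪ B5 ∪ B6 = {1, 2, 3, 4, 5, 6, 7, 8, 9} — every zone is covered.
No 4 of the 7 routes cover everything (all 35 combinations miss at least one zone), so 5 is optimal.

5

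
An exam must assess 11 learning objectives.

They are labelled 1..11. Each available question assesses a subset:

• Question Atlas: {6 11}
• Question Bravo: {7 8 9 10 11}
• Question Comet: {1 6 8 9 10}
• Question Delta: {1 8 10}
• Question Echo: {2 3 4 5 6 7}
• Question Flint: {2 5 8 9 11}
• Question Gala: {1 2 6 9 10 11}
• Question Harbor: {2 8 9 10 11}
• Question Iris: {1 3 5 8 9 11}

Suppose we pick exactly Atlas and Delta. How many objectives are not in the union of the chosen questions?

Union of Atlas, Delta = {1, 6, 8, 10, 11}.
Not covered: 2, 3, 4, 5, 7, 9 — 6 objectives.

6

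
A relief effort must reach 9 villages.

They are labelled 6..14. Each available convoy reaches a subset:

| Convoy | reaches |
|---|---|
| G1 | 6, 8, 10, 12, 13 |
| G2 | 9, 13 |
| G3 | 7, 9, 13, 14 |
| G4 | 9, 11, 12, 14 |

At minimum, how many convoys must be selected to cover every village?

3

G1 and G3 and G4 together: G1 ∪ G3 ∪ G4 = {6, 7, 8, 9, 10, 11, 12, 13, 14} — every village is covered.
Only G1 contains 6, so G1 is forced; the remaining 4 villages need at least 2 more convoys (each remaining convoy adds at most 3) — so at least 3 convoys are needed, and 3 is optimal.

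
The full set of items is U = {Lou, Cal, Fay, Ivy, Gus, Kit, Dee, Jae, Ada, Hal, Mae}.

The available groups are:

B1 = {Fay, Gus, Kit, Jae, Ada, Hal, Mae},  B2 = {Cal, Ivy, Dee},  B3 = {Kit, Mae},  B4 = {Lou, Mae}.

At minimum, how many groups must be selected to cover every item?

3

Take {B1, B2, B4}. Their union is {Lou, Cal, Fay, Ivy, Gus, Kit, Dee, Jae, Ada, Hal, Mae}, which is all 11 items.
Only B4 contains Lou, so B4 is forced; the remaining 9 items need at least 2 more groups (each remaining group adds at most 6) — so at least 3 groups are needed, and 3 is optimal.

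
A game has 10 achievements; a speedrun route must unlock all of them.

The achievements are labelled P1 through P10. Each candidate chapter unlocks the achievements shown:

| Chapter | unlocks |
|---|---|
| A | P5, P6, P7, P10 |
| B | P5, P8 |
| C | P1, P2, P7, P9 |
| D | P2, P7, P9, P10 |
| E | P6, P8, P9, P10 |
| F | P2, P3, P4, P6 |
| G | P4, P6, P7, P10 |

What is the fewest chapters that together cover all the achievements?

4

A and C and E and F together: A ∪ C ∪ E ∪ F = {P1, P2, P3, P4, P5, P6, P7, P8, P9, P10} — every achievement is covered.
No 3 of the 7 chapters cover everything (all 35 combinations miss at least one achievement), so 4 is optimal.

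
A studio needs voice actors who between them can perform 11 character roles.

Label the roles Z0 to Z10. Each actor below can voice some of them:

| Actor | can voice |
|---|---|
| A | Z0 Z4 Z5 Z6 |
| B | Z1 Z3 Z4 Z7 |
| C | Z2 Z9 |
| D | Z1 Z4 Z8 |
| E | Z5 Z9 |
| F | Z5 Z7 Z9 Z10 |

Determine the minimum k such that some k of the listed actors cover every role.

A and B and C and D and F together: A ∪ B ∪ C ∪ D ∪ F = {Z0, Z1, Z2, Z3, Z4, Z5, Z6, Z7, Z8, Z9, Z10} — every role is covered.
No 4 of the 6 actors cover everything (all 15 combinations miss at least one role), so 5 is optimal.

5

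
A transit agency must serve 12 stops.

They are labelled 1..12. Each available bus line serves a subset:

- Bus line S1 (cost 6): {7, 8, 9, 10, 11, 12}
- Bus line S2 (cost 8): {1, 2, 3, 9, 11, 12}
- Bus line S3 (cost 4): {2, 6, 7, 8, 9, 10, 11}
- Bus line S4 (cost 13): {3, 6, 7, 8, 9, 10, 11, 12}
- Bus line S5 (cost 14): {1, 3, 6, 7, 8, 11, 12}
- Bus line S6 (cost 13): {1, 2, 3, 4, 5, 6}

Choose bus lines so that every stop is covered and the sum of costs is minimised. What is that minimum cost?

S1, S6 together cover every stop (S1 ∪ S6 = {1, 2, 3, 4, 5, 6, 7, 8, 9, 10, 11, 12}); total cost 6 + 13 = 19.
The greedy pick S3, S2, S6 costs 25; no covering selection beats 19.

19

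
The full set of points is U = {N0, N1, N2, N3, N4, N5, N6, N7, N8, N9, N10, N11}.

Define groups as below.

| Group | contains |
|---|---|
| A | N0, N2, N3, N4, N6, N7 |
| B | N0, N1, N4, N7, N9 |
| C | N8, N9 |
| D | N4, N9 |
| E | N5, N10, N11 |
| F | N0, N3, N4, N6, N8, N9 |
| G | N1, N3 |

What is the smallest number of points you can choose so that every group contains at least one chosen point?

3

The 3 points {N3, N5, N9} hit every group.
The groups A, C, E are pairwise disjoint, so any hitting set needs a separate point for each — at least 3. Hence 3 is optimal.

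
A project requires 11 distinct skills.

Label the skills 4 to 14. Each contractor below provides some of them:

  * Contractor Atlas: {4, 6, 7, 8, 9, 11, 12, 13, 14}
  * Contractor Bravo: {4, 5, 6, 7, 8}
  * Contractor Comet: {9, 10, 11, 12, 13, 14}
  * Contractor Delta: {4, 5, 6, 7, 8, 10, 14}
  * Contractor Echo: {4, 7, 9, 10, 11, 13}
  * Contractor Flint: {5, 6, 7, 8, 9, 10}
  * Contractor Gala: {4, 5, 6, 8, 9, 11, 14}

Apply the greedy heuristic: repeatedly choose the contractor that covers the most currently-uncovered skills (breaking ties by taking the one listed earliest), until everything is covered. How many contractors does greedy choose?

2

Greedy: pick Atlas (covers 9 new) → pick Delta (covers 2 new). Total picks: 2.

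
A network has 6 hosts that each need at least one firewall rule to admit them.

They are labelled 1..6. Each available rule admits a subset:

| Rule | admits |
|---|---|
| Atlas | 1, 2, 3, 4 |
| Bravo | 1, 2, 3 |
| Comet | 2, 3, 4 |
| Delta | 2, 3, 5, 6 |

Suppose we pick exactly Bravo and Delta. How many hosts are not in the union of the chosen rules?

Union of Bravo, Delta = {1, 2, 3, 5, 6}.
Not covered: 4 — 1 host.

1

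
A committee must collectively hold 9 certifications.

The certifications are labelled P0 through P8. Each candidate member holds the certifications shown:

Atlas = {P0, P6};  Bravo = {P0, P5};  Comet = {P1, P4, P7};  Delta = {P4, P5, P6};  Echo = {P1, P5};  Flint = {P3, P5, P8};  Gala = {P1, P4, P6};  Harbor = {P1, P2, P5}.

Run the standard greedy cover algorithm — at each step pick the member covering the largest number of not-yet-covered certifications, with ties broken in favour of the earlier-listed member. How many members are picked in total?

Greedy: pick Comet (covers 3 new) → pick Flint (covers 3 new) → pick Atlas (covers 2 new) → pick Harbor (covers 1 new). Total picks: 4.

4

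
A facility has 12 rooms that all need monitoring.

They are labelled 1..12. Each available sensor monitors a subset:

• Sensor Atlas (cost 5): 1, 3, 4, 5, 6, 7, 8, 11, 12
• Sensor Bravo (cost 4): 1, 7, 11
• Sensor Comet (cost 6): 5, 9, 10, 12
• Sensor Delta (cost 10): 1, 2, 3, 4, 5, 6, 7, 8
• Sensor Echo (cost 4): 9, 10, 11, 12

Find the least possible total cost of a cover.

14

Delta, Echo together cover every room (Delta ∪ Echo = {1, 2, 3, 4, 5, 6, 7, 8, 9, 10, 11, 12}); total cost 10 + 4 = 14.
The greedy pick Atlas, Echo, Delta costs 19; no covering selection beats 14.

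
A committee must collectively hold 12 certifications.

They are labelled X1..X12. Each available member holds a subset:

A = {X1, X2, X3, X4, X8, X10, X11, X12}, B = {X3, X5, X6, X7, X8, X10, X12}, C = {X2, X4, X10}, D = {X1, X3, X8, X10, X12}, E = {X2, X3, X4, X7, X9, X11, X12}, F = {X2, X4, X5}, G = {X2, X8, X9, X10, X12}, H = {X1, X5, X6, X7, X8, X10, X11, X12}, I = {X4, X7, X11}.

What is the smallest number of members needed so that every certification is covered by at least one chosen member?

Take {E, H}. Their union is {X1, X2, X3, X4, X5, X6, X7, X8, X9, X10, X11, X12}, which is all 12 certifications.
No single member has all 12 certifications (the largest, A, has 8), so 2 is optimal.

2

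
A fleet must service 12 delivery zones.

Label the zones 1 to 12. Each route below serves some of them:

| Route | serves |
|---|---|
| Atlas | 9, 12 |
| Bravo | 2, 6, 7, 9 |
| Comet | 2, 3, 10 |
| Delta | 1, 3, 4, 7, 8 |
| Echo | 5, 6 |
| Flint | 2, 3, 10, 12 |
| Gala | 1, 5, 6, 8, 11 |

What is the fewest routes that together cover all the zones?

4

Atlas and Comet and Delta and Gala together: Atlas ∪ Comet ∪ Delta ∪ Gala = {1, 2, 3, 4, 5, 6, 7, 8, 9, 10, 11, 12} — every zone is covered.
Only Delta contains 4, so Delta is forced; the remaining 7 zones need at least 3 more routes (each remaining route adds at most 3) — so at least 4 routes are needed, and 4 is optimal.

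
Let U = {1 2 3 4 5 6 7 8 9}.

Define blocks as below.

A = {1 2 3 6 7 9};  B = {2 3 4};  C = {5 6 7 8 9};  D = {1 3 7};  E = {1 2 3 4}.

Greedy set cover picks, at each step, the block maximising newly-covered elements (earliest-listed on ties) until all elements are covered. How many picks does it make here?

3

Greedy: pick A (covers 6 new) → pick C (covers 2 new) → pick B (covers 1 new). Total picks: 3.
(The true minimum cover uses only 2 blocks, so greedy is not optimal here.)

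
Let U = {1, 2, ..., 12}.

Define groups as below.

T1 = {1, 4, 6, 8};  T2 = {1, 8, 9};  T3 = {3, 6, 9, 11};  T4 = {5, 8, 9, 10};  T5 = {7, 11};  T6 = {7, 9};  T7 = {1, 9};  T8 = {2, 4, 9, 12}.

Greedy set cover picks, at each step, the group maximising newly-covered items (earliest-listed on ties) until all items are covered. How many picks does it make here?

5

Greedy: pick T1 (covers 4 new) → pick T3 (covers 3 new) → pick T4 (covers 2 new) → pick T8 (covers 2 new) → pick T5 (covers 1 new). Total picks: 5.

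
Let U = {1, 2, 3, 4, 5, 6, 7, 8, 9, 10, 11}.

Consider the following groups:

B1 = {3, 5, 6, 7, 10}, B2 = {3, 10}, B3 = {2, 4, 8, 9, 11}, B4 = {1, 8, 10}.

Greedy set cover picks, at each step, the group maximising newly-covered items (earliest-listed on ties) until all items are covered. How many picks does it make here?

Greedy: pick B1 (covers 5 new) → pick B3 (covers 5 new) → pick B4 (covers 1 new). Total picks: 3.

3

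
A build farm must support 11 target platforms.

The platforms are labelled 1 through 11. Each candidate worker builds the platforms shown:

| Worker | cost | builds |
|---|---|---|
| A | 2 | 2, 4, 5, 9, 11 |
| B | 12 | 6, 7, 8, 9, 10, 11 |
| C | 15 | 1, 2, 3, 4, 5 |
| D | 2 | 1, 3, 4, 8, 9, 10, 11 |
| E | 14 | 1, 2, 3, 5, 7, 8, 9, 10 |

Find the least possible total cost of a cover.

A, B, D together cover every platform (A ∪ B ∪ D = {1, 2, 3, 4, 5, 6, 7, 8, 9, 10, 11}); total cost 2 + 12 + 2 = 16.
No covering selection has total cost below 16.

16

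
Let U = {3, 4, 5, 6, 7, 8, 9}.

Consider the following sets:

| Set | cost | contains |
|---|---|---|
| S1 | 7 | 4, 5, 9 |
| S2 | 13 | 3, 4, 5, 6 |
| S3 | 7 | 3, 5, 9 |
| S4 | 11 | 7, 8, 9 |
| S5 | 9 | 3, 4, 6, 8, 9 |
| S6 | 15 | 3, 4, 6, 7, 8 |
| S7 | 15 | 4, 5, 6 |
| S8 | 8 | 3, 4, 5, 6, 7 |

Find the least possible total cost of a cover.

S5, S8 together cover every item (S5 ∪ S8 = {3, 4, 5, 6, 7, 8, 9}); total cost 9 + 8 = 17.
No covering selection has total cost below 17.

17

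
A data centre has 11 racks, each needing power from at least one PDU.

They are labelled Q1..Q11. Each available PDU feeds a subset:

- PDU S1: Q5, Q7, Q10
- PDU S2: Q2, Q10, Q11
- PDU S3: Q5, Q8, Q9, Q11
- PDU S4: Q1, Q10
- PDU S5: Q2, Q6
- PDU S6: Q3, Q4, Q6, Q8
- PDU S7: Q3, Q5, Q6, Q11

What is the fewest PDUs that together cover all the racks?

5

Take {S1, S3, S4, S5, S6}. Their union is {Q1, Q2, Q3, Q4, Q5, Q6, Q7, Q8, Q9, Q10, Q11}, which is all 11 racks.
No 4 of the 7 PDUs cover everything (all 35 combinations miss at least one rack), so 5 is optimal.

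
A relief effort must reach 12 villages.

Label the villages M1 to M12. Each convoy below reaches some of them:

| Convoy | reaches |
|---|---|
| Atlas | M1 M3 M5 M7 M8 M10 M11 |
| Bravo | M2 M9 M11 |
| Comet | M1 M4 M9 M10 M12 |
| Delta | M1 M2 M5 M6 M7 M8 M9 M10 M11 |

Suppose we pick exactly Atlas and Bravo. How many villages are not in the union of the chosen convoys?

Union of Atlas, Bravo = {M1, M2, M3, M5, M7, M8, M9, M10, M11}.
Not covered: M4, M6, M12 — 3 villages.

3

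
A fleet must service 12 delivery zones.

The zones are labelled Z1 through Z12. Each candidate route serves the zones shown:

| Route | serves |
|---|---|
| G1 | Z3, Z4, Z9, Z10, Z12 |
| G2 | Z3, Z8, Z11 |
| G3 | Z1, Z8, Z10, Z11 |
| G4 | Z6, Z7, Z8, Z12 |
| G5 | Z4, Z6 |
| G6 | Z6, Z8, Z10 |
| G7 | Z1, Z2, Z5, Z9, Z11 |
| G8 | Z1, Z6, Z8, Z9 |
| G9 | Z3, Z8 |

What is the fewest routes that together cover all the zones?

3

Take {G1, G4, G7}. Their union is {Z1, Z2, Z3, Z4, Z5, Z6, Z7, Z8, Z9, Z10, Z11, Z12}, which is all 12 zones.
Each route has at most 5 zones, and 2·5 = 10 < 12 — so at least 3 routes are needed, and 3 is optimal.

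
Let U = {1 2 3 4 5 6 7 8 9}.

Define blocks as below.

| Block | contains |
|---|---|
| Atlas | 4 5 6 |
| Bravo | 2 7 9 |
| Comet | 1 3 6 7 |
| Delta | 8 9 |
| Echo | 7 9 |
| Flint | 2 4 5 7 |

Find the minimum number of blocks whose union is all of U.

Comet, Delta, and Flint cover everything between them: the union {1, 2, 3, 4, 5, 6, 7, 8, 9} is all of U.
Each block has at most 4 points, and 2·4 = 8 < 9 — so at least 3 blocks are needed, and 3 is optimal.

3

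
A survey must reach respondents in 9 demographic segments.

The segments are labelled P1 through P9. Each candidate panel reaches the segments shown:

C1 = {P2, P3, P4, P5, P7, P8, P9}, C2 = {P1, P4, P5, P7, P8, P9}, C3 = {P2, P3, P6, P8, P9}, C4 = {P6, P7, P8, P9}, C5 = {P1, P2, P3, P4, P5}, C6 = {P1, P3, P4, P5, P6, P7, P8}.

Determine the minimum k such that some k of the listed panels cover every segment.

Take {C2, C3}. Their union is {P1, P2, P3, P4, P5, P6, P7, P8, P9}, which is all 9 segments.
No single panel has all 9 segments (the largest, C1, has 7), so 2 is optimal.

2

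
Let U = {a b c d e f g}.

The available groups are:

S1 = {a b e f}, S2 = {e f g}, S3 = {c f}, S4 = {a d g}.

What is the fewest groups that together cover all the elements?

3

S1, S3, and S4 cover everything between them: the union {a, b, c, d, e, f, g} is all of U.
Only S1 contains b, so S1 is forced; the remaining 3 elements need at least 2 more groups (each remaining group adds at most 2) — so at least 3 groups are needed, and 3 is optimal.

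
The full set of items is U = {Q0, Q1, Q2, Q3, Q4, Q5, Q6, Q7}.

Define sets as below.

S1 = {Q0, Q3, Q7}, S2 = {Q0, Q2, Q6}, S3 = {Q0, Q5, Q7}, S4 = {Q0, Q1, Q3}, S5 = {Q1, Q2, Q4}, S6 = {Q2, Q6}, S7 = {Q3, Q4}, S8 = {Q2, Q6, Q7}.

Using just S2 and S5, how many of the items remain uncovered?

Union of S2, S5 = {Q0, Q1, Q2, Q4, Q6}.
Not covered: Q3, Q5, Q7 — 3 items.

3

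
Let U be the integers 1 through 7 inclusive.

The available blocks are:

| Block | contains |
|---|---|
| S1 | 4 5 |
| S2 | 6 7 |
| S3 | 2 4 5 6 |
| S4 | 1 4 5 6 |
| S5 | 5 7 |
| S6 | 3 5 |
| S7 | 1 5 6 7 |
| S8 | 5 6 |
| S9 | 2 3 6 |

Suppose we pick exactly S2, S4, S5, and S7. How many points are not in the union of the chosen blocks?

Union of S2, S4, S5, S7 = {1, 4, 5, 6, 7}.
Not covered: 2, 3 — 2 points.

2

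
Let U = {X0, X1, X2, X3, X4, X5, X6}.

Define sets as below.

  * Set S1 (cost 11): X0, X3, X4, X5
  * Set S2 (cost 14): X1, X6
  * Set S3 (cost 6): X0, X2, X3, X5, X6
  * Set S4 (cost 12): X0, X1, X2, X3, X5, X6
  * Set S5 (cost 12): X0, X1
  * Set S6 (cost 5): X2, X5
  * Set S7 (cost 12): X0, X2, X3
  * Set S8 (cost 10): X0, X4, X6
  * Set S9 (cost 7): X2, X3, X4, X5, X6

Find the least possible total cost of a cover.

S4, S9 together cover every point (S4 ∪ S9 = {X0, X1, X2, X3, X4, X5, X6}); total cost 12 + 7 = 19.
The greedy pick S3, S9, S4 costs 25; no covering selection beats 19.

19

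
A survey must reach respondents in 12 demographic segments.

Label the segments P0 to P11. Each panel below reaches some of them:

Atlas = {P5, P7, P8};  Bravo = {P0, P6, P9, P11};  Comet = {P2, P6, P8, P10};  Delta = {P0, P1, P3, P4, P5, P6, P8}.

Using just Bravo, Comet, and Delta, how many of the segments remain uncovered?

Union of Bravo, Comet, Delta = {P0, P1, P2, P3, P4, P5, P6, P8, P9, P10, P11}.
Not covered: P7 — 1 segment.

1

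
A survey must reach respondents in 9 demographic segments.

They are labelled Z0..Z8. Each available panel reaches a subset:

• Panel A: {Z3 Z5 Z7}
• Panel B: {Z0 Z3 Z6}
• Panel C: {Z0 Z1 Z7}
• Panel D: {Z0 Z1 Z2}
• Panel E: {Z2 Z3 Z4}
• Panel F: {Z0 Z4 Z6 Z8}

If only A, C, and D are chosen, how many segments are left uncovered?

Union of A, C, D = {Z0, Z1, Z2, Z3, Z5, Z7}.
Not covered: Z4, Z6, Z8 — 3 segments.

3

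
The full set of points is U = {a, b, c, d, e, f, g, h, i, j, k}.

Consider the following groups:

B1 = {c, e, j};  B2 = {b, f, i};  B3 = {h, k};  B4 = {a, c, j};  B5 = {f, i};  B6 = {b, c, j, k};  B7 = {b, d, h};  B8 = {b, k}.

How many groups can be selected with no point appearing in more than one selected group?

3

B4, B5, B8 are pairwise disjoint (B4={a,c,j}; B5={f,i}; B8={b,k}).
Every remaining group overlaps one of these, and no 4 of the listed groups are pairwise disjoint, so 3 is the maximum.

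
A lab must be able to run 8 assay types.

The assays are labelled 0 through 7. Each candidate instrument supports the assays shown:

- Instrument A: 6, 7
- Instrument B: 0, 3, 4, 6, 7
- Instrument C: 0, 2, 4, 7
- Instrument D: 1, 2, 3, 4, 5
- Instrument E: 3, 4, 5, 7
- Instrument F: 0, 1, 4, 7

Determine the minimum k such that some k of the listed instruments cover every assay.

2

B and D together: B ∪ D = {0, 1, 2, 3, 4, 5, 6, 7} — every assay is covered.
No single instrument has all 8 assays (the largest, B, has 5), so 2 is optimal.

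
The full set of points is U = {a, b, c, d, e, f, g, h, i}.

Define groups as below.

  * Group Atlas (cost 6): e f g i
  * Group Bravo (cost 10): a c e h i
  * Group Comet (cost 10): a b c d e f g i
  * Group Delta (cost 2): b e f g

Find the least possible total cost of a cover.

20

Bravo, Comet together cover every point (Bravo ∪ Comet = {a, b, c, d, e, f, g, h, i}); total cost 10 + 10 = 20.
The greedy pick Delta, Bravo, Comet costs 22; no covering selection beats 20.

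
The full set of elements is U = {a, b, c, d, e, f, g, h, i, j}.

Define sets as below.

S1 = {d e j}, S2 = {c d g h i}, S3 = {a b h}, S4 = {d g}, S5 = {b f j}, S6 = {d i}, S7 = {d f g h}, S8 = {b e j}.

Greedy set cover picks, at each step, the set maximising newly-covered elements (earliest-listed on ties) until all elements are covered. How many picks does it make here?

4

Greedy: pick S2 (covers 5 new) → pick S5 (covers 3 new) → pick S1 (covers 1 new) → pick S3 (covers 1 new). Total picks: 4.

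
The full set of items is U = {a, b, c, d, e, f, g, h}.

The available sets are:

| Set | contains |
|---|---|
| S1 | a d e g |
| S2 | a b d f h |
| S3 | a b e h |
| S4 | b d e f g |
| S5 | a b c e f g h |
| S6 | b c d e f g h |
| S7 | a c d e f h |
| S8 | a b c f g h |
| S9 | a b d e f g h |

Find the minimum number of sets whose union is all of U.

2

Take {S4, S5}. Their union is {a, b, c, d, e, f, g, h}, which is all 8 items.
No single set has all 8 items (the largest, S5, has 7), so 2 is optimal.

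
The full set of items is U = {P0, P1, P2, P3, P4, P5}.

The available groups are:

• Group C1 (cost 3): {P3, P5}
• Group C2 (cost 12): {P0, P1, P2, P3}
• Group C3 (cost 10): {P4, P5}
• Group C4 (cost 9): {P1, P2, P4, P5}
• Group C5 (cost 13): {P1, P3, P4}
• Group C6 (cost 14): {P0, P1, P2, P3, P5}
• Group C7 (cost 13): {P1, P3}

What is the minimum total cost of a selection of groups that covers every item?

C2, C4 together cover every item (C2 ∪ C4 = {P0, P1, P2, P3, P4, P5}); total cost 12 + 9 = 21.
The greedy pick C1, C4, C2 costs 24; no covering selection beats 21.

21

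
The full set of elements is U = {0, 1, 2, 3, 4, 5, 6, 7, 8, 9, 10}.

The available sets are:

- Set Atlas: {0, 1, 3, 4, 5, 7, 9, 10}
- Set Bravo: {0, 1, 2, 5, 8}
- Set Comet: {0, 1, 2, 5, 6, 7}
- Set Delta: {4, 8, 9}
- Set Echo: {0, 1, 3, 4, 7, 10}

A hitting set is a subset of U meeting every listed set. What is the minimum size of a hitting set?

2

H = {0, 9} meets every set (each contains at least one member of H), and |H| = 2.
The sets Comet, Delta are pairwise disjoint, so any hitting set needs a separate element for each — at least 2. Hence 2 is optimal.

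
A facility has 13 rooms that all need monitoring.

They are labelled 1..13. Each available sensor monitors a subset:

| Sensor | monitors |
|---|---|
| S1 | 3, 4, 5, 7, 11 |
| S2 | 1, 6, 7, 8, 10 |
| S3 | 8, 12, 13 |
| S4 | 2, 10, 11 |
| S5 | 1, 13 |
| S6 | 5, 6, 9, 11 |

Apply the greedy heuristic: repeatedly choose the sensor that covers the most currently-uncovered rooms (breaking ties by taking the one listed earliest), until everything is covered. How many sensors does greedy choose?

Greedy: pick S1 (covers 5 new) → pick S2 (covers 4 new) → pick S3 (covers 2 new) → pick S4 (covers 1 new) → pick S6 (covers 1 new). Total picks: 5.

5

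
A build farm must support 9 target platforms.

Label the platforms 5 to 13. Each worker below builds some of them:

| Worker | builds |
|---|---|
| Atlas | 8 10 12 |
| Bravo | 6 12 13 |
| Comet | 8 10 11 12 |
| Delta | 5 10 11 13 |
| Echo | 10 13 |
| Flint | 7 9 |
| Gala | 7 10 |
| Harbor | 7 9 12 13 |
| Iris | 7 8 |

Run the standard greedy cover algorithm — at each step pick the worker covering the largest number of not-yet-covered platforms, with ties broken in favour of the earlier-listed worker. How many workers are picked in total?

Greedy: pick Comet (covers 4 new) → pick Harbor (covers 3 new) → pick Bravo (covers 1 new) → pick Delta (covers 1 new). Total picks: 4.

4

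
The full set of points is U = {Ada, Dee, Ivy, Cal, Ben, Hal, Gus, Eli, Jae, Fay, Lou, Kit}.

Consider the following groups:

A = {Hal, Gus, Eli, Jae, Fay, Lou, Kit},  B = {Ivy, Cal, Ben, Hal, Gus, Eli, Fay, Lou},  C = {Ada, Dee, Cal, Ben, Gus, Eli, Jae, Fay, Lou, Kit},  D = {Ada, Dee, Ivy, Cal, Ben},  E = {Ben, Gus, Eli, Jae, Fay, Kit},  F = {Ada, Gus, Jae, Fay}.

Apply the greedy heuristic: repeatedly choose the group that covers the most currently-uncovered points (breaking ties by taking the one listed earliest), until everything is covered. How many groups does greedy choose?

2

Greedy: pick C (covers 10 new) → pick B (covers 2 new). Total picks: 2.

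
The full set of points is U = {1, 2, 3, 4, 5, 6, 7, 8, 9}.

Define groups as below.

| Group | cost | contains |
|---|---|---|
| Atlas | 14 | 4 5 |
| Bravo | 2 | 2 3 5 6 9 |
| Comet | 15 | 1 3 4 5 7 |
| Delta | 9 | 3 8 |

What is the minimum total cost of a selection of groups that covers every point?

Bravo, Comet, Delta together cover every point (Bravo ∪ Comet ∪ Delta = {1, 2, 3, 4, 5, 6, 7, 8, 9}); total cost 2 + 15 + 9 = 26.
No covering selection has total cost below 26.

26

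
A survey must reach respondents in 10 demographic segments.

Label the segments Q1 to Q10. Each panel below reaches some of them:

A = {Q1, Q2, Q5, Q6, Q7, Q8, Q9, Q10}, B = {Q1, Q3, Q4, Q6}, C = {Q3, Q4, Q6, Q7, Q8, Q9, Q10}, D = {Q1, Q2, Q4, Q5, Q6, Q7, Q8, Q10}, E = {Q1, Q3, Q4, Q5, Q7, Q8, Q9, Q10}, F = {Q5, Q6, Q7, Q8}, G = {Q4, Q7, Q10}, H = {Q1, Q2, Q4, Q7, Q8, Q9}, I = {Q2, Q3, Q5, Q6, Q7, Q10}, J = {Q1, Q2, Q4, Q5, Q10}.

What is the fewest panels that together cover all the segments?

2

C and D together: C ∪ D = {Q1, Q2, Q3, Q4, Q5, Q6, Q7, Q8, Q9, Q10} — every segment is covered.
No single panel has all 10 segments (the largest, A, has 8), so 2 is optimal.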